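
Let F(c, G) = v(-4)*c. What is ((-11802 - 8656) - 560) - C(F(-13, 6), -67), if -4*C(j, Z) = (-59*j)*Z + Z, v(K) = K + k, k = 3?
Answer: -16375/2 ≈ -8187.5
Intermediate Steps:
v(K) = 3 + K (v(K) = K + 3 = 3 + K)
F(c, G) = -c (F(c, G) = (3 - 4)*c = -c)
C(j, Z) = -Z/4 + 59*Z*j/4 (C(j, Z) = -((-59*j)*Z + Z)/4 = -(-59*Z*j + Z)/4 = -(Z - 59*Z*j)/4 = -Z/4 + 59*Z*j/4)
((-11802 - 8656) - 560) - C(F(-13, 6), -67) = ((-11802 - 8656) - 560) - (-67)*(-1 + 59*(-1*(-13)))/4 = (-20458 - 560) - (-67)*(-1 + 59*13)/4 = -21018 - (-67)*(-1 + 767)/4 = -21018 - (-67)*766/4 = -21018 - 1*(-25661/2) = -21018 + 25661/2 = -16375/2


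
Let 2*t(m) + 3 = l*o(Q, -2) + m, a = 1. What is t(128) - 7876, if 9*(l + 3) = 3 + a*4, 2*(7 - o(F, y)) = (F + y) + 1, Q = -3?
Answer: -15647/2 ≈ -7823.5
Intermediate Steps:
o(F, y) = 13/2 - F/2 - y/2 (o(F, y) = 7 - ((F + y) + 1)/2 = 7 - (1 + F + y)/2 = 7 + (-½ - F/2 - y/2) = 13/2 - F/2 - y/2)
l = -20/9 (l = -3 + (3 + 1*4)/9 = -3 + (3 + 4)/9 = -3 + (⅑)*7 = -3 + 7/9 = -20/9 ≈ -2.2222)
t(m) = -23/2 + m/2 (t(m) = -3/2 + (-20*(13/2 - ½*(-3) - ½*(-2))/9 + m)/2 = -3/2 + (-20*(13/2 + 3/2 + 1)/9 + m)/2 = -3/2 + (-20/9*9 + m)/2 = -3/2 + (-20 + m)/2 = -3/2 + (-10 + m/2) = -23/2 + m/2)
t(128) - 7876 = (-23/2 + (½)*128) - 7876 = (-23/2 + 64) - 7876 = 105/2 - 7876 = -15647/2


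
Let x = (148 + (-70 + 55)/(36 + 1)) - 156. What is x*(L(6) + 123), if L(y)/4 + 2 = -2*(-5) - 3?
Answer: -44473/37 ≈ -1202.0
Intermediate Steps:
x = -311/37 (x = (148 - 15/37) - 156 = 5461/37 - 156 = -311/37 ≈ -8.4054)
L(y) = 20 (L(y) = -8 + 4*(-2*(-5) - 3) = -8 + 4*(10 - 3) = -8 + 4*7 = -8 + 28 = 20)
x*(L(6) + 123) = -311*(20 + 123)/37 = -311/37*143 = -44473/37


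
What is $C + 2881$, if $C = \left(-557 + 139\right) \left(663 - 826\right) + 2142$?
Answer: $73157$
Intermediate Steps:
$C = 70276$ ($C = \left(-418\right) \left(-163\right) + 2142 = 68134 + 2142 = 70276$)
$C + 2881 = 70276 + 2881 = 73157$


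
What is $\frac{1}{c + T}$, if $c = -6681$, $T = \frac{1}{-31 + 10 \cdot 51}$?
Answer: $- \frac{479}{3200198} \approx -0.00014968$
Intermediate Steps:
$T = \frac{1}{479}$ ($T = \frac{1}{-31 + 510} = \frac{1}{479} \approx 0.0020877$)
$\frac{1}{c + T} = \frac{1}{-6681 + \frac{1}{479}} = \frac{1}{- \frac{3200198}{479}} = - \frac{479}{3200198}$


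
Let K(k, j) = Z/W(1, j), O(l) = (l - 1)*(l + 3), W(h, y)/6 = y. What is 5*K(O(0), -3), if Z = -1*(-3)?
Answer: -⅚ ≈ -0.83333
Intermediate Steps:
W(h, y) = 6*y
Z = 3
O(l) = (-1 + l)*(3 + l)
K(k, j) = 1/(2*j) (K(k, j) = 3/((6*j)) = 3*(1/(6*j)) = 1/(2*j))
5*K(O(0), -3) = 5*((½)/(-3)) = 5*((½)*(-⅓)) = 5*(-⅙) = -⅚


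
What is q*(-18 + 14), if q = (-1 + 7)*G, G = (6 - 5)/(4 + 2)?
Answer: -4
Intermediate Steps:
G = 1/6 ≈ 0.16667
q = 1 (q = (-1 + 7)*(1/6) = 6*(1/6) = 1)
q*(-18 + 14) = 1*(-18 + 14) = 1*(-4) = -4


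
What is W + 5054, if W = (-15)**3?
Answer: 1679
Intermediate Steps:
W = -3375
W + 5054 = -3375 + 5054 = 1679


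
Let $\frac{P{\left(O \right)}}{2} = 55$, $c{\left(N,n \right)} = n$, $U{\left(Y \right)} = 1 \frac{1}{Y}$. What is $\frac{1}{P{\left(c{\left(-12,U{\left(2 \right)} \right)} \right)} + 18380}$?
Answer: $\frac{1}{18490} \approx 5.4083 \cdot 10^{-5}$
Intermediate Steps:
$U{\left(Y \right)} = \frac{1}{Y}$
$P{\left(O \right)} = 110$ ($P{\left(O \right)} = 2 \cdot 55 = 110$)
$\frac{1}{P{\left(c{\left(-12,U{\left(2 \right)} \right)} \right)} + 18380} = \frac{1}{110 + 18380} = \frac{1}{18490}$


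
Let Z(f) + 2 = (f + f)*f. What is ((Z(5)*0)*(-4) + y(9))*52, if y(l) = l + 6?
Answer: 780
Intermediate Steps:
Z(f) = -2 + 2*f² (Z(f) = -2 + (f + f)*f = -2 + (2*f)*f = -2 + 2*f²)
y(l) = 6 + l
((Z(5)*0)*(-4) + y(9))*52 = (((-2 + 2*5²)*0)*(-4) + (6 + 9))*52 = (((-2 + 2*25)*0)*(-4) + 15)*52 = (((-2 + 50)*0)*(-4) + 15)*52 = ((48*0)*(-4) + 15)*52 = (0*(-4) + 15)*52 = (0 + 15)*52 = 15*52 = 780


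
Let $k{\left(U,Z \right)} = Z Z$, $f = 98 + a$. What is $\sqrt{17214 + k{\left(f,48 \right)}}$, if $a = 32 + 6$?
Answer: $\sqrt{19518} \approx 139.71$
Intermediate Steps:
$a = 38$
$f = 136$ ($f = 98 + 38 = 136$)
$k{\left(U,Z \right)} = Z^{2}$
$\sqrt{17214 + k{\left(f,48 \right)}} = \sqrt{17214 + 48^{2}} = \sqrt{17214 + 2304} = \sqrt{19518}$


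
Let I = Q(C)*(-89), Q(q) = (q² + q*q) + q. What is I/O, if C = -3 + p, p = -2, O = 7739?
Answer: -4005/7739 ≈ -0.51751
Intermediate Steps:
C = -5 (C = -3 - 2 = -5)
Q(q) = q + 2*q² (Q(q) = (q² + q²) + q = 2*q² + q = q + 2*q²)
I = -4005 (I = -5*(1 + 2*(-5))*(-89) = -5*(1 - 10)*(-89) = -5*(-9)*(-89) = 45*(-89) = -4005)
I/O = -4005/7739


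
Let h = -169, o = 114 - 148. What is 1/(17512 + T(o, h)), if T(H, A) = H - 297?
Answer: 1/17181 ≈ 5.8204e-5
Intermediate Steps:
o = -34
T(H, A) = -297 + H
1/(17512 + T(o, h)) = 1/(17512 + (-297 - 34)) = 1/(17512 - 331) = 1/17181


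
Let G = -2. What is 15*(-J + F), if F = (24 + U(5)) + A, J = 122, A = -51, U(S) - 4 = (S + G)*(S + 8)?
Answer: -1590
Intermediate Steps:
U(S) = 4 + (-2 + S)*(8 + S) (U(S) = 4 + (S - 2)*(S + 8) = 4 + (-2 + S)*(8 + S))
F = 16 (F = (24 + (-12 + 5² + 6*5)) - 51 = (24 + (-12 + 25 + 30)) - 51 = (24 + 43) - 51 = 67 - 51 = 16)
15*(-J + F) = 15*(-1*122 + 16) = 15*(-122 + 16) = 15*(-106) = -1590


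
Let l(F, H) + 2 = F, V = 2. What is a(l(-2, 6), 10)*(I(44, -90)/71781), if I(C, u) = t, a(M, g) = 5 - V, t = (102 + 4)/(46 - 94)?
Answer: -53/574248 ≈ -9.2295e-5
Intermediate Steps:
l(F, H) = -2 + F
t = -53/24 (t = 106/(-48) = 106*(-1/48) = -53/24 ≈ -2.2083)
a(M, g) = 3 (a(M, g) = 5 - 1*2 = 5 - 2 = 3)
I(C, u) = -53/24
a(l(-2, 6), 10)*(I(44, -90)/71781) = 3*(-53/24/71781) = 3*(-53/24*1/71781) = 3*(-53/1722744) = -53/574248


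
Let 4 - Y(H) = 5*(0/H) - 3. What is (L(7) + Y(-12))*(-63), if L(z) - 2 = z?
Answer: -1008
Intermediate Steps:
L(z) = 2 + z
Y(H) = 7 (Y(H) = 4 - (5*(0/H) - 3) = 4 - (5*0 - 3) = 4 - (0 - 3) = 4 - 1*(-3) = 4 + 3 = 7)
(L(7) + Y(-12))*(-63) = ((2 + 7) + 7)*(-63) = (9 + 7)*(-63) = 16*(-63) = -1008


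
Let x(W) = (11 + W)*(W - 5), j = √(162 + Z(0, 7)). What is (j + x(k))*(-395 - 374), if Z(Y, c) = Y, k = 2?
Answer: 29991 - 6921*√2 ≈ 20203.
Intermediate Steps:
j = 9*√2 (j = √(162 + 0) = √162 = 9*√2 ≈ 12.728)
x(W) = (-5 + W)*(11 + W) (x(W) = (11 + W)*(-5 + W) = (-5 + W)*(11 + W))
(j + x(k))*(-395 - 374) = (9*√2 + (-55 + 2² + 6*2))*(-395 - 374) = (9*√2 + (-55 + 4 + 12))*(-769) = (9*√2 - 39)*(-769) = (-39 + 9*√2)*(-769) = 29991 - 6921*√2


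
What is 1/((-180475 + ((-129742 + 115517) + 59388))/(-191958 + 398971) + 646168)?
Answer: 207013/133765040872 ≈ 1.5476e-6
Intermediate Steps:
1/((-180475 + ((-129742 + 115517) + 59388))/(-191958 + 398971) + 646168) = 1/((-180475 + (-14225 + 59388))/207013 + 646168) = 1/((-180475 + 45163)*(1/207013) + 646168) = 1/(-135312*1/207013 + 646168) = 1/(-135312/207013 + 646168) = 1/(133765040872/207013) = 207013/133765040872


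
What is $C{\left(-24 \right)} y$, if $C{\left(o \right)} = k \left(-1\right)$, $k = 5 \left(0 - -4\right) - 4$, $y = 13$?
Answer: $-208$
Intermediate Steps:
$k = 16$ ($k = 5 \left(0 + 4\right) - 4 = 5 \cdot 4 - 4 = 20 - 4 = 16$)
$C{\left(o \right)} = -16$ ($C{\left(o \right)} = 16 \left(-1\right) = -16$)
$C{\left(-24 \right)} y = \left(-16\right) 13 = -208$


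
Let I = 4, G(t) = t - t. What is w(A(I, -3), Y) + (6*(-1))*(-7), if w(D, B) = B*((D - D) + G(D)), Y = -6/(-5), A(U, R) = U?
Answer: 42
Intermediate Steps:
G(t) = 0
Y = 6/5 (Y = -6*(-1/5) = 6/5 ≈ 1.2000)
w(D, B) = 0 (w(D, B) = B*((D - D) + 0) = B*(0 + 0) = B*0 = 0)
w(A(I, -3), Y) + (6*(-1))*(-7) = 0 + (6*(-1))*(-7) = 0 - 6*(-7) = 0 + 42 = 42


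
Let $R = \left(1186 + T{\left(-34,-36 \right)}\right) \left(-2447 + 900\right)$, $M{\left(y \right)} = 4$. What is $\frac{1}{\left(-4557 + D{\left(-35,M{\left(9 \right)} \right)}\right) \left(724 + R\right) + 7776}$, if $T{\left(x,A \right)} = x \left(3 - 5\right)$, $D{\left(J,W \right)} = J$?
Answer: $\frac{1}{8904878464} \approx 1.123 \cdot 10^{-10}$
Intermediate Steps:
$T{\left(x,A \right)} = - 2 x$ ($T{\left(x,A \right)} = x \left(-2\right) = - 2 x$)
$R = -1939938$ ($R = \left(1186 - -68\right) \left(-2447 + 900\right) = \left(1186 + 68\right) \left(-1547\right) = 1254 \left(-1547\right) = -1939938$)
$\frac{1}{\left(-4557 + D{\left(-35,M{\left(9 \right)} \right)}\right) \left(724 + R\right) + 7776} = \frac{1}{\left(-4557 - 35\right) \left(724 - 1939938\right) + 7776} = \frac{1}{\left(-4592\right) \left(-1939214\right) + 7776} = \frac{1}{8904870688 + 7776} = \frac{1}{8904878464}$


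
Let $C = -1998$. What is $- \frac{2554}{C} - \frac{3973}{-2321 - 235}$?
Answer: $\frac{803671}{283716} \approx 2.8327$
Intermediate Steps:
$- \frac{2554}{C} - \frac{3973}{-2321 - 235} = - \frac{2554}{-1998} - \frac{3973}{-2321 - 235} = \left(-2554\right) \left(- \frac{1}{1998}\right) - \frac{3973}{-2321 - 235} = \frac{1277}{999} - \frac{3973}{-2556} = \frac{1277}{999} - - \frac{3973}{2556} = \frac{1277}{999} + \frac{3973}{2556} = \frac{803671}{283716}$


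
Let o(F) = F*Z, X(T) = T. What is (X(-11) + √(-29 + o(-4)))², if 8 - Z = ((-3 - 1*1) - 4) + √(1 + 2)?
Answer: (11 - I*√(93 - 4*√3))² ≈ 34.928 - 204.1*I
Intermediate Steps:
Z = 16 - √3 (Z = 8 - (((-3 - 1*1) - 4) + √(1 + 2)) = 8 - (((-3 - 1) - 4) + √3) = 8 - ((-4 - 4) + √3) = 8 - (-8 + √3) = 8 + (8 - √3) = 16 - √3 ≈ 14.268)
o(F) = F*(16 - √3)
(X(-11) + √(-29 + o(-4)))² = (-11 + √(-29 - 4*(16 - √3)))² = (-11 + √(-29 + (-64 + 4*√3)))² = (-11 + √(-93 + 4*√3))²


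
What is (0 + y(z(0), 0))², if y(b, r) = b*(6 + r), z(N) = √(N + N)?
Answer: 0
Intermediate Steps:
z(N) = √2*√N (z(N) = √(2*N) = √2*√N)
(0 + y(z(0), 0))² = (0 + (√2*√0)*(6 + 0))² = (0 + (√2*0)*6)² = (0 + 0*6)² = (0 + 0)² = 0² = 0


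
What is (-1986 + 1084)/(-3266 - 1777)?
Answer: 22/123 ≈ 0.17886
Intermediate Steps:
(-1986 + 1084)/(-3266 - 1777) = -902/(-5043) = -902*(-1/5043) = 22/123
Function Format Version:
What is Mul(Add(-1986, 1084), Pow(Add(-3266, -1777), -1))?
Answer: Rational(22, 123) ≈ 0.17886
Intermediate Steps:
Mul(Add(-1986, 1084), Pow(Add(-3266, -1777), -1)) = Mul(-902, Pow(-5043, -1)) = Mul(-902, Rational(-1, 5043)) = Rational(22, 123)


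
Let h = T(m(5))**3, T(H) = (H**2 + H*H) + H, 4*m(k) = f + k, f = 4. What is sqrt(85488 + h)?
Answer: sqrt(89480310)/32 ≈ 295.61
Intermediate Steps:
m(k) = 1 + k/4 (m(k) = (4 + k)/4 = 1 + k/4)
T(H) = H + 2*H**2 (T(H) = (H**2 + H**2) + H = 2*H**2 + H = H + 2*H**2)
h = 970299/512 (h = ((1 + (1/4)*5)*(1 + 2*(1 + (1/4)*5)))**3 = ((1 + 5/4)*(1 + 2*(1 + 5/4)))**3 = (9*(1 + 2*(9/4))/4)**3 = (9*(1 + 9/2)/4)**3 = ((9/4)*(11/2))**3 = (99/8)**3 = 970299/512 ≈ 1895.1)
sqrt(85488 + h) = sqrt(85488 + 970299/512) = sqrt(44740155/512) = sqrt(89480310)/32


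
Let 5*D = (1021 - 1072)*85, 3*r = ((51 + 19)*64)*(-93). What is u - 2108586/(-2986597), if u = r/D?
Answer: 416606735422/2589379599 ≈ 160.89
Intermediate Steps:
r = -138880 (r = (((51 + 19)*64)*(-93))/3 = ((70*64)*(-93))/3 = (4480*(-93))/3 = (1/3)*(-416640) = -138880)
D = -867 (D = ((1021 - 1072)*85)/5 = (-51*85)/5 = (1/5)*(-4335) = -867)
u = 138880/867 (u = -138880/(-867) = -138880*(-1/867) = 138880/867 ≈ 160.18)
u - 2108586/(-2986597) = 138880/867 - 2108586/(-2986597) = 138880/867 - 2108586*(-1/2986597) = 138880/867 + 2108586/2986597 = 416606735422/2589379599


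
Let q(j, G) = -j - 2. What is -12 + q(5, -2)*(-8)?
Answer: 44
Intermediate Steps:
q(j, G) = -2 - j
-12 + q(5, -2)*(-8) = -12 + (-2 - 1*5)*(-8) = -12 + (-2 - 5)*(-8) = -12 - 7*(-8) = -12 + 56 = 44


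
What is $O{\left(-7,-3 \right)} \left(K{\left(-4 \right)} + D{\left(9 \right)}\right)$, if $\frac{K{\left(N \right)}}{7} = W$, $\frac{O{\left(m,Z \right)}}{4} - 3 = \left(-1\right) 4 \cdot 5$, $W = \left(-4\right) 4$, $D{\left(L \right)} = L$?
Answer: $7004$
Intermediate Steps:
$W = -16$
$O{\left(m,Z \right)} = -68$ ($O{\left(m,Z \right)} = 12 + 4 \left(-1\right) 4 \cdot 5 = 12 + 4 \left(\left(-4\right) 5\right) = 12 + 4 \left(-20\right) = 12 - 80 = -68$)
$K{\left(N \right)} = -112$ ($K{\left(N \right)} = 7 \left(-16\right) = -112$)
$O{\left(-7,-3 \right)} \left(K{\left(-4 \right)} + D{\left(9 \right)}\right) = - 68 \left(-112 + 9\right) = \left(-68\right) \left(-103\right) = 7004$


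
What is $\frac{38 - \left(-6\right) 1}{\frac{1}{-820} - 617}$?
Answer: $- \frac{36080}{505941} \approx -0.071313$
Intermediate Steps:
$\frac{38 - \left(-6\right) 1}{\frac{1}{-820} - 617} = \frac{38 - -6}{- \frac{1}{820} - 617} = \frac{38 + 6}{- \frac{505941}{820}} = 44 \left(- \frac{820}{505941}\right) = - \frac{36080}{505941}$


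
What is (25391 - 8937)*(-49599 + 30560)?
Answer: -313267706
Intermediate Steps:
(25391 - 8937)*(-49599 + 30560) = 16454*(-19039) = -313267706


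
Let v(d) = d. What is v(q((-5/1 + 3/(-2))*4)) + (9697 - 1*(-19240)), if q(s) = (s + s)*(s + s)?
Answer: 31641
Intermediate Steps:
q(s) = 4*s**2 (q(s) = (2*s)*(2*s) = 4*s**2)
v(q((-5/1 + 3/(-2))*4)) + (9697 - 1*(-19240)) = 4*((-5/1 + 3/(-2))*4)**2 + (9697 - 1*(-19240)) = 4*((-5*1 + 3*(-1/2))*4)**2 + (9697 + 19240) = 4*((-5 - 3/2)*4)**2 + 28937 = 4*(-13/2*4)**2 + 28937 = 4*(-26)**2 + 28937 = 4*676 + 28937 = 2704 + 28937 = 31641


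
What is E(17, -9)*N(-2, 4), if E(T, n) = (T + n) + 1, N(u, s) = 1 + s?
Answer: 45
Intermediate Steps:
E(T, n) = 1 + T + n
E(17, -9)*N(-2, 4) = (1 + 17 - 9)*(1 + 4) = 9*5 = 45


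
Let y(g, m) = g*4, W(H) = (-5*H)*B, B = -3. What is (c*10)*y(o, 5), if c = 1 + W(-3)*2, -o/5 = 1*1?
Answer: 17800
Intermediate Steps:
o = -5 ≈ -5.0000
W(H) = 15*H (W(H) = -5*H*(-3) = 15*H)
y(g, m) = 4*g
c = -89 (c = 1 + (15*(-3))*2 = 1 - 45*2 = 1 - 90 = -89)
(c*10)*y(o, 5) = (-89*10)*(4*(-5)) = -890*(-20) = 17800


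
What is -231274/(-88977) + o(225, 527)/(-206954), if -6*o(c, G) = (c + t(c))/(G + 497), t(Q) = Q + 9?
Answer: 98023600216489/37712171126784 ≈ 2.5993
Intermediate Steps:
t(Q) = 9 + Q
o(c, G) = -(9 + 2*c)/(6*(497 + G)) (o(c, G) = -(c + (9 + c))/(6*(G + 497)) = -(9 + 2*c)/(6*(497 + G)))
-231274/(-88977) + o(225, 527)/(-206954) = -231274/(-88977) + ((-9 - 2*225)/(6*(497 + 527)))/(-206954) = -231274*(-1/88977) + ((⅙)*(-9 - 450)/1024)*(-1/206954) = 231274/88977 + ((⅙)*(1/1024)*(-459))*(-1/206954) = 231274/88977 - 153/2048*(-1/206954) = 231274/88977 + 153/423841792 = 98023600216489/37712171126784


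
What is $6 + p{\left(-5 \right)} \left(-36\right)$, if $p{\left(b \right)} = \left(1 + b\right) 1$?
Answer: $150$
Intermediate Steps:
$p{\left(b \right)} = 1 + b$
$6 + p{\left(-5 \right)} \left(-36\right) = 6 + \left(1 - 5\right) \left(-36\right) = 6 - -144 = 6 + 144 = 150$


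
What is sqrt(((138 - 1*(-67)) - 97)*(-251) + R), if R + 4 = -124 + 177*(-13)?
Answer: I*sqrt(29537) ≈ 171.86*I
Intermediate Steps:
R = -2429 (R = -4 + (-124 + 177*(-13)) = -4 + (-124 - 2301) = -4 - 2425 = -2429)
sqrt(((138 - 1*(-67)) - 97)*(-251) + R) = sqrt(((138 - 1*(-67)) - 97)*(-251) - 2429) = sqrt(((138 + 67) - 97)*(-251) - 2429) = sqrt((205 - 97)*(-251) - 2429) = sqrt(108*(-251) - 2429) = sqrt(-27108 - 2429) = sqrt(-29537) = I*sqrt(29537)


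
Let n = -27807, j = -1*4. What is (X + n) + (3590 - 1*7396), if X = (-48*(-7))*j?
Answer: -32957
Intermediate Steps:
j = -4
X = -1344 (X = -48*(-7)*(-4) = 336*(-4) = -1344)
(X + n) + (3590 - 1*7396) = (-1344 - 27807) + (3590 - 1*7396) = -29151 + (3590 - 7396) = -29151 - 3806 = -32957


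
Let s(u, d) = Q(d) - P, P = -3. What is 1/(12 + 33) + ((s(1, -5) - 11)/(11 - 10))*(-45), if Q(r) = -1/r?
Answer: 15796/45 ≈ 351.02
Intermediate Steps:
s(u, d) = 3 - 1/d (s(u, d) = -1/d - 1*(-3) = -1/d + 3 = 3 - 1/d)
1/(12 + 33) + ((s(1, -5) - 11)/(11 - 10))*(-45) = 1/(12 + 33) + (((3 - 1/(-5)) - 11)/(11 - 10))*(-45) = 1/45 + (((3 - 1*(-⅕)) - 11)/1)*(-45) = 1/45 + (((3 + ⅕) - 11)*1)*(-45) = 1/45 + ((16/5 - 11)*1)*(-45) = 1/45 - 39/5*1*(-45) = 1/45 - 39/5*(-45) = 1/45 + 351 = 15796/45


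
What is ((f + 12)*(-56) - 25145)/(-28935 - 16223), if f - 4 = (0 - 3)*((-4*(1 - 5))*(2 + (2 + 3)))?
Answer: 7225/45158 ≈ 0.15999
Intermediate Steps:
f = -332 (f = 4 + (0 - 3)*((-4*(1 - 5))*(2 + (2 + 3))) = 4 - 3*(-4*(-4))*(2 + 5) = 4 - 48*7 = 4 - 3*112 = 4 - 336 = -332)
((f + 12)*(-56) - 25145)/(-28935 - 16223) = ((-332 + 12)*(-56) - 25145)/(-28935 - 16223) = (-320*(-56) - 25145)/(-45158) = (17920 - 25145)*(-1/45158) = -7225*(-1/45158) = 7225/45158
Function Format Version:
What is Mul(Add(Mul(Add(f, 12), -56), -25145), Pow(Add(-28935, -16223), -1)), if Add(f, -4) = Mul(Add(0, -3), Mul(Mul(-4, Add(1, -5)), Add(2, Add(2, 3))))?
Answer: Rational(7225, 45158) ≈ 0.15999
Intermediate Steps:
f = -332 (f = Add(4, Mul(Add(0, -3), Mul(Mul(-4, Add(1, -5)), Add(2, Add(2, 3))))) = Add(4, Mul(-3, Mul(Mul(-4, -4), Add(2, 5)))) = Add(4, Mul(-3, Mul(16, 7))) = Add(4, Mul(-3, 112)) = Add(4, -336) = -332)
Mul(Add(Mul(Add(f, 12), -56), -25145), Pow(Add(-28935, -16223), -1)) = Mul(Add(Mul(Add(-332, 12), -56), -25145), Pow(Add(-28935, -16223), -1)) = Mul(Add(Mul(-320, -56), -25145), Pow(-45158, -1)) = Mul(Add(17920, -25145), Rational(-1, 45158)) = Mul(-7225, Rational(-1, 45158)) = Rational(7225, 45158)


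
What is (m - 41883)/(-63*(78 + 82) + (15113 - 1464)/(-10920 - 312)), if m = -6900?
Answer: 547930656/113232209 ≈ 4.8390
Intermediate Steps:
(m - 41883)/(-63*(78 + 82) + (15113 - 1464)/(-10920 - 312)) = (-6900 - 41883)/(-63*(78 + 82) + (15113 - 1464)/(-10920 - 312)) = -48783/(-63*160 + 13649/(-11232)) = -48783/(-10080 + 13649*(-1/11232)) = -48783/(-10080 - 13649/11232) = -48783/(-113232209/11232) = -48783*(-11232/113232209) = 547930656/113232209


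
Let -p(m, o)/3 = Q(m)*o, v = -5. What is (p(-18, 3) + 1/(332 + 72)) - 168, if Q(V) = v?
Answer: -49691/404 ≈ -123.00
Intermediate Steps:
Q(V) = -5
p(m, o) = 15*o (p(m, o) = -(-15)*o = 15*o)
(p(-18, 3) + 1/(332 + 72)) - 168 = (15*3 + 1/(332 + 72)) - 168 = (45 + 1/404) - 168 = 18181/404 - 168 = -49691/404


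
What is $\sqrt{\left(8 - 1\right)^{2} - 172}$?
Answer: $i \sqrt{123} \approx 11.091 i$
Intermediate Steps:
$\sqrt{\left(8 - 1\right)^{2} - 172} = \sqrt{7^{2} - 172} = \sqrt{49 - 172} = \sqrt{-123} = i \sqrt{123}$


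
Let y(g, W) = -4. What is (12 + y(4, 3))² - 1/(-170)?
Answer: 10881/170 ≈ 64.006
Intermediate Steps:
(12 + y(4, 3))² - 1/(-170) = (12 - 4)² - 1/(-170) = 8² - 1*(-1/170) = 64 + 1/170 = 10881/170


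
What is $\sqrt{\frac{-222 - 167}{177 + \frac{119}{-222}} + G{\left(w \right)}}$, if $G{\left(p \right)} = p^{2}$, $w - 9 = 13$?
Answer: $\frac{\sqrt{29576093914}}{7835} \approx 21.95$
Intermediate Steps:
$w = 22$ ($w = 9 + 13 = 22$)
$\sqrt{\frac{-222 - 167}{177 + \frac{119}{-222}} + G{\left(w \right)}} = \sqrt{\frac{-222 - 167}{177 + \frac{119}{-222}} + 22^{2}} = \sqrt{- \frac{389}{177 + 119 \left(- \frac{1}{222}\right)} + 484} = \sqrt{- \frac{389}{177 - \frac{119}{222}} + 484} = \sqrt{- \frac{389}{\frac{39175}{222}} + 484} = \sqrt{\left(-389\right) \frac{222}{39175} + 484} = \sqrt{- \frac{86358}{39175} + 484} = \sqrt{\frac{18874342}{39175}} = \frac{\sqrt{29576093914}}{7835}$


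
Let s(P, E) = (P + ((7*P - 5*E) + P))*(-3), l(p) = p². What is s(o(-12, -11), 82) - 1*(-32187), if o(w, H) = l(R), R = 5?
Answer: 32742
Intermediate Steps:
o(w, H) = 25 (o(w, H) = 5² = 25)
s(P, E) = -27*P + 15*E (s(P, E) = (P + ((-5*E + 7*P) + P))*(-3) = (P + (-5*E + 8*P))*(-3) = (-5*E + 9*P)*(-3) = -27*P + 15*E)
s(o(-12, -11), 82) - 1*(-32187) = (-27*25 + 15*82) - 1*(-32187) = (-675 + 1230) + 32187 = 555 + 32187 = 32742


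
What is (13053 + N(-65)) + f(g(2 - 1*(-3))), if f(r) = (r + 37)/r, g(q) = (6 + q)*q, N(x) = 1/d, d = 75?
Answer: 10770116/825 ≈ 13055.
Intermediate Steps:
N(x) = 1/75
g(q) = q*(6 + q)
f(r) = (37 + r)/r
(13053 + N(-65)) + f(g(2 - 1*(-3))) = (13053 + 1/75) + (37 + (2 - 1*(-3))*(6 + (2 - 1*(-3))))/(((2 - 1*(-3))*(6 + (2 - 1*(-3))))) = 978976/75 + (37 + (2 + 3)*(6 + (2 + 3)))/(((2 + 3)*(6 + (2 + 3)))) = 978976/75 + (37 + 5*(6 + 5))/((5*(6 + 5))) = 978976/75 + (37 + 5*11)/((5*11)) = 978976/75 + (37 + 55)/55 = 978976/75 + (1/55)*92 = 978976/75 + 92/55 = 10770116/825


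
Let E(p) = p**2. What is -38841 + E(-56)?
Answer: -35705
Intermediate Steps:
-38841 + E(-56) = -38841 + (-56)**2 = -38841 + 3136 = -35705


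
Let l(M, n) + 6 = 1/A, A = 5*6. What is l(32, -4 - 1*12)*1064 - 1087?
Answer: -111533/15 ≈ -7435.5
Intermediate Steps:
A = 30
l(M, n) = -179/30 (l(M, n) = -6 + 1/30 = -179/30)
l(32, -4 - 1*12)*1064 - 1087 = -179/30*1064 - 1087 = -95228/15 - 1087 = -111533/15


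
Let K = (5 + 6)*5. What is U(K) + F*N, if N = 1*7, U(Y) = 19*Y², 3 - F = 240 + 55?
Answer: 55431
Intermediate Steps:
F = -292 (F = 3 - (240 + 55) = 3 - 1*295 = 3 - 295 = -292)
K = 55 (K = 11*5 = 55)
N = 7
U(K) + F*N = 19*55² - 292*7 = 19*3025 - 2044 = 57475 - 2044 = 55431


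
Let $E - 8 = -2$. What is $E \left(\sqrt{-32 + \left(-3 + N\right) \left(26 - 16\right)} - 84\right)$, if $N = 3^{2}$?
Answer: $-504 + 12 \sqrt{7} \approx -472.25$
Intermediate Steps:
$N = 9$
$E = 6$ ($E = 8 - 2 = 6$)
$E \left(\sqrt{-32 + \left(-3 + N\right) \left(26 - 16\right)} - 84\right) = 6 \left(\sqrt{-32 + \left(-3 + 9\right) \left(26 - 16\right)} - 84\right) = 6 \left(\sqrt{-32 + 6 \cdot 10} - 84\right) = 6 \left(\sqrt{-32 + 60} - 84\right) = 6 \left(\sqrt{28} - 84\right) = 6 \left(2 \sqrt{7} - 84\right) = 6 \left(-84 + 2 \sqrt{7}\right) = -504 + 12 \sqrt{7}$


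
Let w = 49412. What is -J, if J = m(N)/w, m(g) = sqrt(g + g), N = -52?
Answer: -I*sqrt(26)/24706 ≈ -0.00020639*I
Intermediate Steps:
m(g) = sqrt(2)*sqrt(g) (m(g) = sqrt(2*g) = sqrt(2)*sqrt(g))
J = I*sqrt(26)/24706 (J = (sqrt(2)*sqrt(-52))/49412 = (sqrt(2)*(2*I*sqrt(13)))*(1/49412) = (2*I*sqrt(26))*(1/49412) = I*sqrt(26)/24706 ≈ 0.00020639*I)
-J = -I*sqrt(26)/24706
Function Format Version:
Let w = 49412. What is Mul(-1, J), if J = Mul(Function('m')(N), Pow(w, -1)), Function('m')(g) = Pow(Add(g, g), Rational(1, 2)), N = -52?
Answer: Mul(Rational(-1, 24706), I, Pow(26, Rational(1, 2))) ≈ Mul(-0.00020639, I)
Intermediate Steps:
Function('m')(g) = Mul(Pow(2, Rational(1, 2)), Pow(g, Rational(1, 2))) (Function('m')(g) = Pow(Mul(2, g), Rational(1, 2)) = Mul(Pow(2, Rational(1, 2)), Pow(g, Rational(1, 2))))
J = Mul(Rational(1, 24706), I, Pow(26, Rational(1, 2))) (J = Mul(Mul(Pow(2, Rational(1, 2)), Pow(-52, Rational(1, 2))), Pow(49412, -1)) = Mul(Mul(Pow(2, Rational(1, 2)), Mul(2, I, Pow(13, Rational(1, 2)))), Rational(1, 49412)) = Mul(Mul(2, I, Pow(26, Rational(1, 2))), Rational(1, 49412)) = Mul(Rational(1, 24706), I, Pow(26, Rational(1, 2))) ≈ Mul(0.00020639, I))
Mul(-1, J) = Mul(-1, Mul(Rational(1, 24706), I, Pow(26, Rational(1, 2)))) = Mul(Rational(-1, 24706), I, Pow(26, Rational(1, 2)))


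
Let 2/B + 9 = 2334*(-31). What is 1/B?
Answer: -72363/2 ≈ -36182.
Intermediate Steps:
B = -2/72363 (B = 2/(-9 + 2334*(-31)) = 2/(-9 - 72354) = 2/(-72363) = 2*(-1/72363) = -2/72363 ≈ -2.7638e-5)
1/B = 1/(-2/72363) = -72363/2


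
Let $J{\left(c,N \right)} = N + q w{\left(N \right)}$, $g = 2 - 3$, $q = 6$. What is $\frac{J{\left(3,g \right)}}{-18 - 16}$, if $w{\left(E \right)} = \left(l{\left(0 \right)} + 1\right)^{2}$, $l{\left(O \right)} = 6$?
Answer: $- \frac{293}{34} \approx -8.6176$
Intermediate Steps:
$g = -1$ ($g = 2 - 3 = -1$)
$w{\left(E \right)} = 49$ ($w{\left(E \right)} = \left(6 + 1\right)^{2} = 7^{2} = 49$)
$J{\left(c,N \right)} = 294 + N$ ($J{\left(c,N \right)} = N + 6 \cdot 49 = N + 294 = 294 + N$)
$\frac{J{\left(3,g \right)}}{-18 - 16} = \frac{294 - 1}{-18 - 16} = \frac{293}{-34} = 293 \left(- \frac{1}{34}\right) = - \frac{293}{34}$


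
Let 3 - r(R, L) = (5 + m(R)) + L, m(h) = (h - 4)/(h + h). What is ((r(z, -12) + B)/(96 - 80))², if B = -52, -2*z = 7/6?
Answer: 413449/50176 ≈ 8.2400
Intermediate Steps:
m(h) = (-4 + h)/(2*h) (m(h) = (-4 + h)/((2*h)) = (-4 + h)*(1/(2*h)) = (-4 + h)/(2*h))
z = -7/12 (z = -7/(2*6) = -½*7/6 = -7/12 ≈ -0.58333)
r(R, L) = -2 - L - (-4 + R)/(2*R) (r(R, L) = 3 - ((5 + (-4 + R)/(2*R)) + L) = 3 - (5 + L + (-4 + R)/(2*R)) = 3 + (-5 - L - (-4 + R)/(2*R)) = -2 - L - (-4 + R)/(2*R))
((r(z, -12) + B)/(96 - 80))² = (((-5/2 - 1*(-12) + 2/(-7/12)) - 52)/(96 - 80))² = (((-5/2 + 12 + 2*(-12/7)) - 52)/16)² = (((-5/2 + 12 - 24/7) - 52)*(1/16))² = ((85/14 - 52)*(1/16))² = (-643/14*1/16)² = (-643/224)² = 413449/50176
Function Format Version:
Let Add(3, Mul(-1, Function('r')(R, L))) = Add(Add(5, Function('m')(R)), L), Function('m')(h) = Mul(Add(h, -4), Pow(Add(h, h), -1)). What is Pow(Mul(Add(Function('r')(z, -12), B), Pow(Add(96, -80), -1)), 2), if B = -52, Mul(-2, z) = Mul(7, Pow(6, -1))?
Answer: Rational(413449, 50176) ≈ 8.2400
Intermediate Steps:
Function('m')(h) = Mul(Rational(1, 2), Pow(h, -1), Add(-4, h)) (Function('m')(h) = Mul(Add(-4, h), Pow(Mul(2, h), -1)) = Mul(Add(-4, h), Mul(Rational(1, 2), Pow(h, -1))) = Mul(Rational(1, 2), Pow(h, -1), Add(-4, h)))
z = Rational(-7, 12) (z = Mul(Rational(-1, 2), Mul(7, Pow(6, -1))) = Mul(Rational(-1, 2), Mul(7, Rational(1, 6))) = Mul(Rational(-1, 2), Rational(7, 6)) = Rational(-7, 12) ≈ -0.58333)
Function('r')(R, L) = Add(-2, Mul(-1, L), Mul(Rational(-1, 2), Pow(R, -1), Add(-4, R))) (Function('r')(R, L) = Add(3, Mul(-1, Add(Add(5, Mul(Rational(1, 2), Pow(R, -1), Add(-4, R))), L))) = Add(3, Mul(-1, Add(5, L, Mul(Rational(1, 2), Pow(R, -1), Add(-4, R))))) = Add(3, Add(-5, Mul(-1, L), Mul(Rational(-1, 2), Pow(R, -1), Add(-4, R)))) = Add(-2, Mul(-1, L), Mul(Rational(-1, 2), Pow(R, -1), Add(-4, R))))
Pow(Mul(Add(Function('r')(z, -12), B), Pow(Add(96, -80), -1)), 2) = Pow(Mul(Add(Add(Rational(-5, 2), Mul(-1, -12), Mul(2, Pow(Rational(-7, 12), -1))), -52), Pow(Add(96, -80), -1)), 2) = Pow(Mul(Add(Add(Rational(-5, 2), 12, Mul(2, Rational(-12, 7))), -52), Pow(16, -1)), 2) = Pow(Mul(Add(Add(Rational(-5, 2), 12, Rational(-24, 7)), -52), Rational(1, 16)), 2) = Pow(Mul(Add(Rational(85, 14), -52), Rational(1, 16)), 2) = Pow(Mul(Rational(-643, 14), Rational(1, 16)), 2) = Pow(Rational(-643, 224), 2) = Rational(413449, 50176)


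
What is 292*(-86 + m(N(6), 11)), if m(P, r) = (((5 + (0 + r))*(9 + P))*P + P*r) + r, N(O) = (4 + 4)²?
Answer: 22011252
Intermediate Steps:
N(O) = 64 (N(O) = 8² = 64)
m(P, r) = r + P*r + P*(5 + r)*(9 + P) (m(P, r) = (((5 + r)*(9 + P))*P + P*r) + r = (P*(5 + r)*(9 + P) + P*r) + r = (P*r + P*(5 + r)*(9 + P)) + r = r + P*r + P*(5 + r)*(9 + P))
292*(-86 + m(N(6), 11)) = 292*(-86 + (11 + 5*64² + 45*64 + 11*64² + 10*64*11)) = 292*(-86 + (11 + 5*4096 + 2880 + 11*4096 + 7040)) = 292*(-86 + (11 + 20480 + 2880 + 45056 + 7040)) = 292*(-86 + 75467) = 292*75381 = 22011252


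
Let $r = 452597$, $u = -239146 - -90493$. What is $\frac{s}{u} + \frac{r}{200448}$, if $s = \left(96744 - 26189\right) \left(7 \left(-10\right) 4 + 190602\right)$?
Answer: $- \frac{299064697964471}{3310799616} \approx -90330.0$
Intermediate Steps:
$u = -148653$ ($u = -239146 + 90493 = -148653$)
$s = 13428168710$ ($s = 70555 \left(\left(-70\right) 4 + 190602\right) = 70555 \left(-280 + 190602\right) = 70555 \cdot 190322 = 13428168710$)
$\frac{s}{u} + \frac{r}{200448} = \frac{13428168710}{-148653} + \frac{452597}{200448} = 13428168710 \left(- \frac{1}{148653}\right) + 452597 \cdot \frac{1}{200448} = - \frac{13428168710}{148653} + \frac{452597}{200448} = - \frac{299064697964471}{3310799616}$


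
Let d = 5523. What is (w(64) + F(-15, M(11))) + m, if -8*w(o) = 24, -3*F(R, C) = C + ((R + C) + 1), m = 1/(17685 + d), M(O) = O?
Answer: -43837/7736 ≈ -5.6666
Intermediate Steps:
m = 1/23208 (m = 1/(17685 + 5523) = 1/23208 ≈ 4.3089e-5)
F(R, C) = -1/3 - 2*C/3 - R/3 (F(R, C) = -(C + ((R + C) + 1))/3 = -(C + ((C + R) + 1))/3 = -(C + (1 + C + R))/3 = -(1 + R + 2*C)/3 = -1/3 - 2*C/3 - R/3)
w(o) = -3 (w(o) = -1/8*24 = -3)
(w(64) + F(-15, M(11))) + m = (-3 + (-1/3 - 2/3*11 - 1/3*(-15))) + 1/23208 = (-3 + (-1/3 - 22/3 + 5)) + 1/23208 = (-3 - 8/3) + 1/23208 = -17/3 + 1/23208 = -43837/7736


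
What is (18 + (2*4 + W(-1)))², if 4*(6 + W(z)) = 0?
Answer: 400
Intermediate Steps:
W(z) = -6 (W(z) = -6 + (¼)*0 = -6 + 0 = -6)
(18 + (2*4 + W(-1)))² = (18 + (2*4 - 6))² = (18 + (8 - 6))² = (18 + 2)² = 20² = 400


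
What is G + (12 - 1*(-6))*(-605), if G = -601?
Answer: -11491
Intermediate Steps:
G + (12 - 1*(-6))*(-605) = -601 + (12 - 1*(-6))*(-605) = -601 + (12 + 6)*(-605) = -601 + 18*(-605) = -601 - 10890 = -11491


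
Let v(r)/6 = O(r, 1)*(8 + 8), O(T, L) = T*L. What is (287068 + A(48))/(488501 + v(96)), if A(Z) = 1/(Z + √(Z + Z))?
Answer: 13205129/22894982 - √6/274739784 ≈ 0.57677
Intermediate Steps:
O(T, L) = L*T
A(Z) = 1/(Z + √2*√Z) (A(Z) = 1/(Z + √(2*Z)) = 1/(Z + √2*√Z))
v(r) = 96*r (v(r) = 6*((1*r)*(8 + 8)) = 6*(r*16) = 6*(16*r) = 96*r)
(287068 + A(48))/(488501 + v(96)) = (287068 + 1/(48 + √2*√48))/(488501 + 96*96) = (287068 + 1/(48 + √2*(4*√3)))/(488501 + 9216) = (287068 + 1/(48 + 4*√6))/497717 = (287068 + 1/(48 + 4*√6))*(1/497717) = 287068/497717 + 1/(497717*(48 + 4*√6))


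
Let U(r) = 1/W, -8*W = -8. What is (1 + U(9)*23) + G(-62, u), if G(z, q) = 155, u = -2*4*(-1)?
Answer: 179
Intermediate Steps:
W = 1 (W = -⅛*(-8) = 1)
u = 8 (u = -8*(-1) = 8)
U(r) = 1 (U(r) = 1/1 = 1)
(1 + U(9)*23) + G(-62, u) = (1 + 1*23) + 155 = (1 + 23) + 155 = 24 + 155 = 179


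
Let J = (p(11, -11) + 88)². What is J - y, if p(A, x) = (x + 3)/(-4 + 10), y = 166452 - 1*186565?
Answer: 248617/9 ≈ 27624.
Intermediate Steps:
y = -20113 (y = 166452 - 186565 = -20113)
p(A, x) = ½ + x/6 (p(A, x) = (3 + x)/6 = (3 + x)*(⅙) = ½ + x/6)
J = 67600/9 (J = ((½ + (⅙)*(-11)) + 88)² = ((½ - 11/6) + 88)² = (-4/3 + 88)² = (260/3)² = 67600/9 ≈ 7511.1)
J - y = 67600/9 - 1*(-20113) = 67600/9 + 20113 = 248617/9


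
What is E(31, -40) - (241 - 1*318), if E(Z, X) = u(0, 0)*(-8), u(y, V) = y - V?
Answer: 77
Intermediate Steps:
E(Z, X) = 0 (E(Z, X) = (0 - 1*0)*(-8) = (0 + 0)*(-8) = 0*(-8) = 0)
E(31, -40) - (241 - 1*318) = 0 - (241 - 1*318) = 0 - (241 - 318) = 0 - 1*(-77) = 0 + 77 = 77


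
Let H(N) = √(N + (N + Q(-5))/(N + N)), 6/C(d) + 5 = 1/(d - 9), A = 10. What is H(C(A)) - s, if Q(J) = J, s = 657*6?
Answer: -3942 + √6/3 ≈ -3941.2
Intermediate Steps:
s = 3942
C(d) = 6/(-5 + 1/(-9 + d)) (C(d) = 6/(-5 + 1/(d - 9)) = 6/(-5 + 1/(-9 + d)))
H(N) = √(N + (-5 + N)/(2*N)) (H(N) = √(N + (N - 5)/(N + N)) = √(N + (-5 + N)/((2*N))) = √(N + (-5 + N)*(1/(2*N))) = √(N + (-5 + N)/(2*N)))
H(C(A)) - s = √(2 - 10*(-46 + 5*10)/(6*(9 - 1*10)) + 4*(6*(9 - 1*10)/(-46 + 5*10)))/2 - 1*3942 = √(2 - 10*(-46 + 50)/(6*(9 - 10)) + 4*(6*(9 - 10)/(-46 + 50)))/2 - 3942 = √(2 - 10/(6*(-1)/4) + 4*(6*(-1)/4))/2 - 3942 = √(2 - 10/(6*(¼)*(-1)) + 4*(6*(¼)*(-1)))/2 - 3942 = √(2 - 10/(-3/2) + 4*(-3/2))/2 - 3942 = √(2 - 10*(-⅔) - 6)/2 - 3942 = √(2 + 20/3 - 6)/2 - 3942 = √(8/3)/2 - 3942 = (2*√6/3)/2 - 3942 = √6/3 - 3942 = -3942 + √6/3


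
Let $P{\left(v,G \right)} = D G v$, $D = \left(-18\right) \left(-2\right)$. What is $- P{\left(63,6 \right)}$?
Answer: $-13608$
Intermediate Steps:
$D = 36$
$P{\left(v,G \right)} = 36 G v$
$- P{\left(63,6 \right)} = - 36 \cdot 6 \cdot 63 = \left(-1\right) 13608 = -13608$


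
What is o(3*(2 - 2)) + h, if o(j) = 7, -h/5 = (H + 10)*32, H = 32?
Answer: -6713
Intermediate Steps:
h = -6720 (h = -5*(32 + 10)*32 = -210*32 = -5*1344 = -6720)
o(3*(2 - 2)) + h = 7 - 6720 = -6713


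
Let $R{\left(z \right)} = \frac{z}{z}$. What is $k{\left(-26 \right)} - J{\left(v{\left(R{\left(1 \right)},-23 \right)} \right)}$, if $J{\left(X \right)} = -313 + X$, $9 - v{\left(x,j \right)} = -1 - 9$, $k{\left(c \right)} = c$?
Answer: $268$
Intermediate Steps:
$R{\left(z \right)} = 1$
$v{\left(x,j \right)} = 19$ ($v{\left(x,j \right)} = 9 - \left(-1 - 9\right) = 9 - -10 = 9 + 10 = 19$)
$k{\left(-26 \right)} - J{\left(v{\left(R{\left(1 \right)},-23 \right)} \right)} = -26 - \left(-313 + 19\right) = -26 - -294 = -26 + 294 = 268$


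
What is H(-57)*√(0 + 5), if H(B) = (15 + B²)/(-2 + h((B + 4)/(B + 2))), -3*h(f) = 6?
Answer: -816*√5 ≈ -1824.6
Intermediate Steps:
h(f) = -2 (h(f) = -⅓*6 = -2)
H(B) = -15/4 - B²/4 (H(B) = (15 + B²)/(-2 - 2) = (15 + B²)/(-4) = (15 + B²)*(-¼) = -15/4 - B²/4)
H(-57)*√(0 + 5) = (-15/4 - ¼*(-57)²)*√(0 + 5) = (-15/4 - ¼*3249)*√5 = (-15/4 - 3249/4)*√5 = -816*√5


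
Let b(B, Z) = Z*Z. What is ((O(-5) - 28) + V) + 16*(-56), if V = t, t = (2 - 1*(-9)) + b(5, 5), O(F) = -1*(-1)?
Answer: -887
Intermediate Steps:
b(B, Z) = Z**2
O(F) = 1
t = 36 (t = (2 - 1*(-9)) + 5**2 = (2 + 9) + 25 = 11 + 25 = 36)
V = 36
((O(-5) - 28) + V) + 16*(-56) = ((1 - 28) + 36) + 16*(-56) = (-27 + 36) - 896 = 9 - 896 = -887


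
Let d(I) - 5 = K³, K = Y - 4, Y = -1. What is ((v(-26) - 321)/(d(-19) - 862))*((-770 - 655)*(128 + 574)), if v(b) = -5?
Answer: -163057050/491 ≈ -3.3209e+5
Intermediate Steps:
K = -5 (K = -1 - 4 = -5)
d(I) = -120 (d(I) = 5 + (-5)³ = 5 - 125 = -120)
((v(-26) - 321)/(d(-19) - 862))*((-770 - 655)*(128 + 574)) = ((-5 - 321)/(-120 - 862))*((-770 - 655)*(128 + 574)) = (-326/(-982))*(-1425*702) = -326*(-1/982)*(-1000350) = (163/491)*(-1000350) = -163057050/491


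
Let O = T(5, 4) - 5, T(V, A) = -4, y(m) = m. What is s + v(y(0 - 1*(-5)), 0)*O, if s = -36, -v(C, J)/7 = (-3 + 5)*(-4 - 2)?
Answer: -792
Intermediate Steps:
v(C, J) = 84 (v(C, J) = -7*(-3 + 5)*(-4 - 2) = -14*(-6) = -7*(-12) = 84)
O = -9 (O = -4 - 5 = -9)
s + v(y(0 - 1*(-5)), 0)*O = -36 + 84*(-9) = -36 - 756 = -792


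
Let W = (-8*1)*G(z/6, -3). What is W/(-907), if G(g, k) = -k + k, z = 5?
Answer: 0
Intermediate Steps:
G(g, k) = 0
W = 0 (W = -8*1*0 = -8*0 = 0)
W/(-907) = 0/(-907) = 0*(-1/907) = 0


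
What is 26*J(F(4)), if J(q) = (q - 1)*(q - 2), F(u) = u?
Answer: 156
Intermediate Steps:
J(q) = (-1 + q)*(-2 + q)
26*J(F(4)) = 26*(2 + 4² - 3*4) = 26*(2 + 16 - 12) = 26*6 = 156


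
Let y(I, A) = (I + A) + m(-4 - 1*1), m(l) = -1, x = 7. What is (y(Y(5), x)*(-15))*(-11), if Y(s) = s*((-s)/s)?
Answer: 165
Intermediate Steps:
Y(s) = -s (Y(s) = s*(-1) = -s)
y(I, A) = -1 + A + I (y(I, A) = (I + A) - 1 = (A + I) - 1 = -1 + A + I)
(y(Y(5), x)*(-15))*(-11) = ((-1 + 7 - 1*5)*(-15))*(-11) = ((-1 + 7 - 5)*(-15))*(-11) = (1*(-15))*(-11) = -15*(-11) = 165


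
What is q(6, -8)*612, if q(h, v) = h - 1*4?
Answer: 1224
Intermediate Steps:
q(h, v) = -4 + h (q(h, v) = h - 4 = -4 + h)
q(6, -8)*612 = (-4 + 6)*612 = 2*612 = 1224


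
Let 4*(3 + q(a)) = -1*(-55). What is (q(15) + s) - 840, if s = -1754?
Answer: -10333/4 ≈ -2583.3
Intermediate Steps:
q(a) = 43/4 (q(a) = -3 + (-1*(-55))/4 = -3 + (¼)*55 = -3 + 55/4 = 43/4)
(q(15) + s) - 840 = (43/4 - 1754) - 840 = -6973/4 - 840 = -10333/4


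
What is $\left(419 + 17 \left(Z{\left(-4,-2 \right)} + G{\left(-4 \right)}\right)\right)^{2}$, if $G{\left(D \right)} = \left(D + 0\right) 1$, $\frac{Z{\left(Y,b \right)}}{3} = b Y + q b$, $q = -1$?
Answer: $741321$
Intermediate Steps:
$Z{\left(Y,b \right)} = - 3 b + 3 Y b$ ($Z{\left(Y,b \right)} = 3 \left(b Y - b\right) = 3 \left(Y b - b\right) = 3 \left(- b + Y b\right) = - 3 b + 3 Y b$)
$G{\left(D \right)} = D$ ($G{\left(D \right)} = D 1 = D$)
$\left(419 + 17 \left(Z{\left(-4,-2 \right)} + G{\left(-4 \right)}\right)\right)^{2} = \left(419 + 17 \left(3 \left(-2\right) \left(-1 - 4\right) - 4\right)\right)^{2} = \left(419 + 17 \left(3 \left(-2\right) \left(-5\right) - 4\right)\right)^{2} = \left(419 + 17 \left(30 - 4\right)\right)^{2} = \left(419 + 17 \cdot 26\right)^{2} = \left(419 + 442\right)^{2} = 861^{2} = 741321$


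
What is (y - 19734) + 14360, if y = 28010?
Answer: 22636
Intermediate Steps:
(y - 19734) + 14360 = (28010 - 19734) + 14360 = 8276 + 14360 = 22636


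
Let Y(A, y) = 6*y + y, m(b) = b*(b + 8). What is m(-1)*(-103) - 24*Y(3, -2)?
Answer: 1057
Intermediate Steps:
m(b) = b*(8 + b)
Y(A, y) = 7*y
m(-1)*(-103) - 24*Y(3, -2) = -(8 - 1)*(-103) - 168*(-2) = -1*7*(-103) - 24*(-14) = -7*(-103) + 336 = 721 + 336 = 1057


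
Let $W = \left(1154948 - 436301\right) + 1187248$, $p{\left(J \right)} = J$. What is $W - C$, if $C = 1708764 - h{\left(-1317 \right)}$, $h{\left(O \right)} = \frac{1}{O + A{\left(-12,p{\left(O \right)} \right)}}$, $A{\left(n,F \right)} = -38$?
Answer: $\frac{267112504}{1355} \approx 1.9713 \cdot 10^{5}$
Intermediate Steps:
$W = 1905895$ ($W = 718647 + 1187248 = 1905895$)
$h{\left(O \right)} = \frac{1}{-38 + O}$ ($h{\left(O \right)} = \frac{1}{O - 38} = \frac{1}{-38 + O}$)
$C = \frac{2315375221}{1355}$ ($C = 1708764 - \frac{1}{-38 - 1317} = 1708764 - \frac{1}{-1355} = 1708764 - - \frac{1}{1355} = 1708764 + \frac{1}{1355} = \frac{2315375221}{1355} \approx 1.7088 \cdot 10^{6}$)
$W - C = 1905895 - \frac{2315375221}{1355} = \frac{267112504}{1355}$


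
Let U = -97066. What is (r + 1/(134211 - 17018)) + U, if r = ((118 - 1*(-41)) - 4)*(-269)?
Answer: -16261817872/117193 ≈ -1.3876e+5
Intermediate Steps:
r = -41695 (r = ((118 + 41) - 4)*(-269) = (159 - 4)*(-269) = 155*(-269) = -41695)
(r + 1/(134211 - 17018)) + U = (-41695 + 1/(134211 - 17018)) - 97066 = (-41695 + 1/117193) - 97066 = -4886362134/117193 - 97066 = -16261817872/117193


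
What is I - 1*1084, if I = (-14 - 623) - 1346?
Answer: -3067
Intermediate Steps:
I = -1983 (I = -637 - 1346 = -1983)
I - 1*1084 = -1983 - 1*1084 = -1983 - 1084 = -3067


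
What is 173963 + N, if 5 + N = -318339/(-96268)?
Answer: 16746907083/96268 ≈ 1.7396e+5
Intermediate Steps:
N = -163001/96268 (N = -5 - 318339/(-96268) = -5 - 318339*(-1/96268) = -5 + 318339/96268 = -163001/96268 ≈ -1.6932)
173963 + N = 173963 - 163001/96268 = 16746907083/96268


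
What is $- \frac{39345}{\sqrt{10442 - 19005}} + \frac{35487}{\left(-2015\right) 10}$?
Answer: $- \frac{35487}{20150} + \frac{39345 i \sqrt{8563}}{8563} \approx -1.7611 + 425.18 i$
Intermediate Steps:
$- \frac{39345}{\sqrt{10442 - 19005}} + \frac{35487}{\left(-2015\right) 10} = - \frac{39345}{\sqrt{-8563}} + \frac{35487}{-20150} = - \frac{39345}{i \sqrt{8563}} + 35487 \left(- \frac{1}{20150}\right) = - 39345 \left(- \frac{i \sqrt{8563}}{8563}\right) - \frac{35487}{20150} = \frac{39345 i \sqrt{8563}}{8563} - \frac{35487}{20150} = - \frac{35487}{20150} + \frac{39345 i \sqrt{8563}}{8563}$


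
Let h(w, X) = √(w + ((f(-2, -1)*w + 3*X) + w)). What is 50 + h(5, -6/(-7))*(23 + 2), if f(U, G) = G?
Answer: 50 + 25*√371/7 ≈ 118.79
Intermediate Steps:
h(w, X) = √(w + 3*X) (h(w, X) = √(w + ((-w + 3*X) + w)) = √(w + 3*X))
50 + h(5, -6/(-7))*(23 + 2) = 50 + √(5 + 3*(-6/(-7)))*(23 + 2) = 50 + √(5 + 3*(-6*(-⅐)))*25 = 50 + √(5 + 3*(6/7))*25 = 50 + √(5 + 18/7)*25 = 50 + √(53/7)*25 = 50 + (√371/7)*25 = 50 + 25*√371/7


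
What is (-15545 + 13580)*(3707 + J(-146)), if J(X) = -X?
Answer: -7571145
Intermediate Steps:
(-15545 + 13580)*(3707 + J(-146)) = (-15545 + 13580)*(3707 - 1*(-146)) = -1965*(3707 + 146) = -1965*3853 = -7571145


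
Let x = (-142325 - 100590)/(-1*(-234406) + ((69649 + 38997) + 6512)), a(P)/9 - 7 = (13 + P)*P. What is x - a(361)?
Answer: -424786570511/349564 ≈ -1.2152e+6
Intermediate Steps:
a(P) = 63 + 9*P*(13 + P) (a(P) = 63 + 9*((13 + P)*P) = 63 + 9*(P*(13 + P)) = 63 + 9*P*(13 + P))
x = -242915/349564 (x = -242915/(234406 + (108646 + 6512)) = -242915/(234406 + 115158) = -242915/349564 ≈ -0.69491)
x - a(361) = -242915/349564 - (63 + 9*361**2 + 117*361) = -242915/349564 - (63 + 9*130321 + 42237) = -242915/349564 - (63 + 1172889 + 42237) = -242915/349564 - 1*1215189 = -242915/349564 - 1215189 = -424786570511/349564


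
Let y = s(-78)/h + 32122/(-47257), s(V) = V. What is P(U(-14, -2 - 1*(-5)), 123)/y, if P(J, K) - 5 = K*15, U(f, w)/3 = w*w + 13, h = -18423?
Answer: -53687968845/19603252 ≈ -2738.7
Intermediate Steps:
U(f, w) = 39 + 3*w² (U(f, w) = 3*(w*w + 13) = 3*(w² + 13) = 3*(13 + w²) = 39 + 3*w²)
P(J, K) = 5 + 15*K (P(J, K) = 5 + K*15 = 5 + 15*K)
y = -196032520/290205237 (y = -78/(-18423) + 32122/(-47257) = -78*(-1/18423) + 32122*(-1/47257) = 26/6141 - 32122/47257 = -196032520/290205237 ≈ -0.67550)
P(U(-14, -2 - 1*(-5)), 123)/y = (5 + 15*123)/(-196032520/290205237) = (5 + 1845)*(-290205237/196032520) = 1850*(-290205237/196032520) = -53687968845/19603252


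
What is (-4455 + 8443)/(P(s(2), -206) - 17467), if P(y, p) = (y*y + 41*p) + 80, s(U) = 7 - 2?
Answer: -997/6452 ≈ -0.15453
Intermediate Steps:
s(U) = 5
P(y, p) = 80 + y² + 41*p (P(y, p) = (y² + 41*p) + 80 = 80 + y² + 41*p)
(-4455 + 8443)/(P(s(2), -206) - 17467) = (-4455 + 8443)/((80 + 5² + 41*(-206)) - 17467) = 3988/((80 + 25 - 8446) - 17467) = 3988/(-8341 - 17467) = 3988/(-25808) = 3988*(-1/25808) = -997/6452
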